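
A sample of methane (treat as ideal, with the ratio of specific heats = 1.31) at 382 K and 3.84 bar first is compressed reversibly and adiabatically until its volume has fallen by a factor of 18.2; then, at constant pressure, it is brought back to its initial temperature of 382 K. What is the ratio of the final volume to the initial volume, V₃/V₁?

Adiabatic step: V₂/V₁ = 0.05495; T₂ = T₁·18.2^(0.31) = 939 K.
Isobaric step: V₃/V₂ = T₃/T₂ = 382/939.
V₃/V₁ = (V₂/V₁)(V₃/V₂) = 0.05495 × (382/939) = 0.02235.

V₃/V₁ ≈ 0.0224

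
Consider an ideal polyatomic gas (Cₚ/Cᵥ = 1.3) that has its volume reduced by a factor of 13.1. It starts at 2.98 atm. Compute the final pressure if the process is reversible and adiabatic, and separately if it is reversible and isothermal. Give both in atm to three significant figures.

adiabatic: 84.5 atm; isothermal: 39.0 atm

Isothermal: P₂ = P₁(V₁/V₂) = 2.98×13.1 = 39.04 atm.
Adiabatic: P₂ = P₁(V₁/V₂)^γ = 2.98×13.1^(1.3) = 84.46 atm.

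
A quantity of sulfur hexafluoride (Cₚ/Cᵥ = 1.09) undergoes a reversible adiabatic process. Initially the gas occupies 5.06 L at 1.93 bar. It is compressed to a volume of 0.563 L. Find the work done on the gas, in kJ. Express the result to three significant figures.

W ≈ 2.37 kJ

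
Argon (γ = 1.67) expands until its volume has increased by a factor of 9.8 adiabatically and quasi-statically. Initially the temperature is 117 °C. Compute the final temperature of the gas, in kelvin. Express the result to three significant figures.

For a reversible adiabat TV^(γ−1) is constant, so T₂ = T₁ (V₁/V₂)^(γ−1).
T₁ = 117 °C = 390.1 K.
T₂ = 390.1 × (1/9.8)^(0.67) = 84.55 K.

T₂ ≈ 84.5 K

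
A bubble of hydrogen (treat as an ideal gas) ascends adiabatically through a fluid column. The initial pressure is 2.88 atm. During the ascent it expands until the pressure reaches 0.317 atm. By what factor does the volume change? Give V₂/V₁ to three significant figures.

V₂/V₁ ≈ 4.84

From PV^γ = const, V₂/V₁ = (P₁/P₂)^(1/γ).
For a diatomic ideal gas γ = 7/5.
V₂/V₁ = (2.88/0.317)^(5/7) = 4.836.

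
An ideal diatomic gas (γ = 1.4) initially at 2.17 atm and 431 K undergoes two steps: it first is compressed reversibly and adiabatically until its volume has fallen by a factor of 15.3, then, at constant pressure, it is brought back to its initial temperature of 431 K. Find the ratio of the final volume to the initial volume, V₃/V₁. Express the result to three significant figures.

Adiabatic step: V₂/V₁ = 0.06536; T₂ = T₁·15.3^(0.4) = 1283 K.
Isobaric step: V₃/V₂ = T₃/T₂ = 431/1283.
V₃/V₁ = (V₂/V₁)(V₃/V₂) = 0.06536 × (431/1283) = 0.02195.

V₃/V₁ ≈ 0.0219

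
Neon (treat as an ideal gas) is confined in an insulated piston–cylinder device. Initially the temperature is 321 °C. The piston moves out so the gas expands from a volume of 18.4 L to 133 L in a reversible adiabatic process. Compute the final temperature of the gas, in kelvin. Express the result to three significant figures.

T₂ ≈ 159 K

Adiabatic: T₁V₁^(γ−1) = T₂V₂^(γ−1) ⇒ T₂ = T₁ (V₁/V₂)^(γ−1).
For a monatomic ideal gas γ = 5/3, so γ−1 = 2/3.
T₁ = 321 °C = 594.1 K.
T₂ = 594.1 × (18.4/133)^(2/3) = 158.9 K.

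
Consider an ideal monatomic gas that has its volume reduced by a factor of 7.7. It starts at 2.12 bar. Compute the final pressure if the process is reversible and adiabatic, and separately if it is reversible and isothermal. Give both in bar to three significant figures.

For a monatomic ideal gas γ = 5/3.
Isothermal: P₂ = P₁(V₁/V₂) = 2.12×7.7 = 16.32 bar.
Adiabatic: P₂ = P₁(V₁/V₂)^γ = 2.12×7.7^(5/3) = 63.65 bar.

adiabatic: 63.7 bar; isothermal: 16.3 bar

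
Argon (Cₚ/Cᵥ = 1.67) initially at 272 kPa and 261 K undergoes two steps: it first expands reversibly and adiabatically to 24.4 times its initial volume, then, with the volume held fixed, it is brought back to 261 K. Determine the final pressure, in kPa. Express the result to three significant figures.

Adiabatic step (PV^γ = const): P₂ = 272×(1/24.4)^(1.67) = 1.311 kPa; T₂ = 261×(1/24.4)^(0.67) = 30.7 K.
Isochoric: P₃ = P₂(T₃/T₂) = 1.311 × (261/30.7) = 11.15 kPa.

P₃ ≈ 11.1 kPa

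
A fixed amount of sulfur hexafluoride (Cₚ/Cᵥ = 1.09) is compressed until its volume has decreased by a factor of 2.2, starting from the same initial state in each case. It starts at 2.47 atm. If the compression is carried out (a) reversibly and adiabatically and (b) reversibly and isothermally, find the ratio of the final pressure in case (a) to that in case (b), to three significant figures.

Isothermal: P_b = P₁(V₁/V₂) = 2.47×2.2.
Adiabatic: P_a = P₁(V₁/V₂)^γ = 2.47×2.2^(1.09).
P_a/P_b = (V₁/V₂)^(γ−1) = 2.2^(0.09) = 1.074.

P_adiabatic / P_isothermal ≈ 1.07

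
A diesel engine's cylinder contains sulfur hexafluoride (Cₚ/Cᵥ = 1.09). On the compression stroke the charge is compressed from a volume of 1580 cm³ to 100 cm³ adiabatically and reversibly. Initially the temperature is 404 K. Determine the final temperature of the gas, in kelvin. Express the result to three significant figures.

T₂ ≈ 518 K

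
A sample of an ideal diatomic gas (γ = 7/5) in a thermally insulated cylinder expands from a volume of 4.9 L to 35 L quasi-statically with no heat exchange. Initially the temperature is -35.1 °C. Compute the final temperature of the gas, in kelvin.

Adiabatic: T₁V₁^(γ−1) = T₂V₂^(γ−1) ⇒ T₂ = T₁ (V₁/V₂)^(γ−1).
T₁ = -35.1 °C = 238 K.
T₂ = 238 × (4.9/35)^(2/5) = 108.4 K.

T₂ ≈ 108 K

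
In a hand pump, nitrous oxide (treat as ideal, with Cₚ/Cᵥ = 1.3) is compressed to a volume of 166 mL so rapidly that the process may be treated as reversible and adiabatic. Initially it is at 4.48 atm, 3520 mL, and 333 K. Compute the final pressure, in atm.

P₂ ≈ 237 atm

Adiabatic: P₁V₁^γ = P₂V₂^γ ⇒ P₂ = P₁ (V₁/V₂)^γ.
P₂ = 4.48 × (3520/166)^(1.3) = 237.5 atm.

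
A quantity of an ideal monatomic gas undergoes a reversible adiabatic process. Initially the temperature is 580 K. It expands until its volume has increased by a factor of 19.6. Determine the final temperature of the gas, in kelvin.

T₂ ≈ 79.8 K

Adiabatic: T₁V₁^(γ−1) = T₂V₂^(γ−1) ⇒ T₂ = T₁ (V₁/V₂)^(γ−1).
For a monatomic ideal gas γ = 5/3, so γ−1 = 2/3.
T₂ = 580 × (1/19.6)^(2/3) = 79.79 K.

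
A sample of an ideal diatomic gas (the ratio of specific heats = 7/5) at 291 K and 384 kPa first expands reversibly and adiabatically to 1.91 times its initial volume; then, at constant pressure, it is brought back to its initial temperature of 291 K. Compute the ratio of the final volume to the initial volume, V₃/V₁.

Adiabatic step: V₂/V₁ = 1.91; T₂ = T₁·(1/1.91)^(2/5) = 224.6 K.
Isobaric step: V₃/V₂ = T₃/T₂ = 291/224.6.
V₃/V₁ = (V₂/V₁)(V₃/V₂) = 1.91 × (291/224.6) = 2.474.

V₃/V₁ ≈ 2.47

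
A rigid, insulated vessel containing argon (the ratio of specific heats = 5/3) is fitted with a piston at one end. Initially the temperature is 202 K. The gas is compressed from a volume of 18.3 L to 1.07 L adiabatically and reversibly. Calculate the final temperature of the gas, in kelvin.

For a reversible adiabat TV^(γ−1) is constant, so T₂ = T₁ (V₁/V₂)^(γ−1).
T₂ = 202 × (18.3/1.07)^(2/3) = 1341 K.

T₂ ≈ 1340 K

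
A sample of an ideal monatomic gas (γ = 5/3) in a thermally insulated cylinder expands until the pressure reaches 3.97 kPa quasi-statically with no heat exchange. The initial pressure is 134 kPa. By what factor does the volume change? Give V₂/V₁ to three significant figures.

From PV^γ = const, V₂/V₁ = (P₁/P₂)^(1/γ).
V₂/V₁ = (134/3.97)^(3/5) = 8.26.

V₂/V₁ ≈ 8.26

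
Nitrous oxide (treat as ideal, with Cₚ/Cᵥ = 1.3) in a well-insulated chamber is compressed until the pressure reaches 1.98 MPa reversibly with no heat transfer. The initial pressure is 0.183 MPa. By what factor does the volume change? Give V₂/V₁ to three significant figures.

V₂/V₁ ≈ 0.160

From PV^γ = const, V₂/V₁ = (P₁/P₂)^(1/γ).
V₂/V₁ = (0.183/1.98)^(0.769) = 0.1601.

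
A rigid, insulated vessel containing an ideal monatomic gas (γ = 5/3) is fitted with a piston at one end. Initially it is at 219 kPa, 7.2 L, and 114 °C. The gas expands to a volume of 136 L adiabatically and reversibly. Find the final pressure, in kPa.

P₂ ≈ 1.63 kPa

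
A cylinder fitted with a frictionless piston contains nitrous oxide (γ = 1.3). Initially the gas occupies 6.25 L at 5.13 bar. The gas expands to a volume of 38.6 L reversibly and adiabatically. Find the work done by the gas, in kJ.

W ≈ 4.50 kJ

P₂ = P₁(V₁/V₂)^γ = 5.13×(6.25/38.6)^(1.3) = 0.4811 bar.
For a reversible adiabat, W_by_gas = (P₁V₁ − P₂V₂)/(γ−1).
W_by = (513000×0.00625 − 48110×0.0386) / (0.3) = 4498 J.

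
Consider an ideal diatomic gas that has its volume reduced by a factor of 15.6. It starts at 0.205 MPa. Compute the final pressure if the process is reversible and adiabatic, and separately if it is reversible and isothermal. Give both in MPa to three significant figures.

For a diatomic ideal gas γ = 7/5.
Isothermal: P₂ = P₁(V₁/V₂) = 0.205×15.6 = 3.198 MPa.
Adiabatic: P₂ = P₁(V₁/V₂)^γ = 0.205×15.6^(7/5) = 9.597 MPa.

adiabatic: 9.60 MPa; isothermal: 3.20 MPa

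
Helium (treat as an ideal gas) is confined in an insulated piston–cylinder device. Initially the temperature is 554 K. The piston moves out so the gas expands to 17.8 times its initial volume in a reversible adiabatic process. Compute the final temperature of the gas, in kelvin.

T₂ ≈ 81.3 K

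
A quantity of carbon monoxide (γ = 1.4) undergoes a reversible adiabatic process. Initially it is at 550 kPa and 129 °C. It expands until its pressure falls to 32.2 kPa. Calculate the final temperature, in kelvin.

Along an adiabat T P^((1−γ)/γ) is constant, so T₂ = T₁ (P₂/P₁)^((γ−1)/γ).
T₁ = 129 °C = 402.1 K.
T₂ = 402.1 × (32.2/550)^(0.286) = 178.7 K.

T₂ ≈ 179 K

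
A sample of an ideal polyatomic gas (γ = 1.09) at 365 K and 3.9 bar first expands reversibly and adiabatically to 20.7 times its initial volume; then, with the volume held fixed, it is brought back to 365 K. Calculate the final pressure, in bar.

P₃ ≈ 0.188 bar

Adiabatic step (PV^γ = const): P₂ = 3.9×(1/20.7)^(1.09) = 0.1434 bar; T₂ = 365×(1/20.7)^(0.09) = 277.9 K.
Isochoric: P₃ = P₂(T₃/T₂) = 0.1434 × (365/277.9) = 0.1884 bar.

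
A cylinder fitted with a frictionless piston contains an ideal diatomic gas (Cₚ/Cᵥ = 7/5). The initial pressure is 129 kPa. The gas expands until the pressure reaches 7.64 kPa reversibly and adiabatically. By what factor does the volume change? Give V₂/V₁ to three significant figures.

From PV^γ = const, V₂/V₁ = (P₁/P₂)^(1/γ).
V₂/V₁ = (129/7.64)^(5/7) = 7.53.

V₂/V₁ ≈ 7.53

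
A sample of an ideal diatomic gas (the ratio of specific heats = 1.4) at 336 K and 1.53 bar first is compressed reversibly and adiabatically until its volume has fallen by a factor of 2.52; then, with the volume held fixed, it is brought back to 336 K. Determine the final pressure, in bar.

P₃ ≈ 3.86 bar

Adiabatic step (PV^γ = const): P₂ = 1.53×2.52^(1.4) = 5.58 bar; T₂ = 336×2.52^(0.4) = 486.3 K.
Isochoric: P₃ = P₂(T₃/T₂) = 5.58 × (336/486.3) = 3.856 bar.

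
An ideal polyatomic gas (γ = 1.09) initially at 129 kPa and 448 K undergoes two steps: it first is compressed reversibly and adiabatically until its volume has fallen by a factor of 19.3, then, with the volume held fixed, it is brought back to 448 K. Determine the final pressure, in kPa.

Adiabatic step (PV^γ = const): P₂ = 129×19.3^(1.09) = 3250 kPa; T₂ = 448×19.3^(0.09) = 584.8 K.
Isochoric: P₃ = P₂(T₃/T₂) = 3250 × (448/584.8) = 2490 kPa.

P₃ ≈ 2490 kPa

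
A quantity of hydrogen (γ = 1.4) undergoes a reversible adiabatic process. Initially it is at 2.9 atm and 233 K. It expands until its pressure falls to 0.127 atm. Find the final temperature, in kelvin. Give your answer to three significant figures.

T₂ ≈ 95.3 K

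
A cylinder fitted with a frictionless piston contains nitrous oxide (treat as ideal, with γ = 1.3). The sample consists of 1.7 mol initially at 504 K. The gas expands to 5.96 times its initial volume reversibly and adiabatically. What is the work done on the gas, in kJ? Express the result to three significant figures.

W ≈ -9.85 kJ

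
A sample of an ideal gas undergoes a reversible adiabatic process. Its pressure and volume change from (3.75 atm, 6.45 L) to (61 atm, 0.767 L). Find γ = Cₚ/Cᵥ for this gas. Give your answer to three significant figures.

γ ≈ 1.31

PV^γ = const ⇒ γ = ln(P₂/P₁) / ln(V₁/V₂).
γ = ln(61/3.75) / ln(6.45/0.767) = 1.31.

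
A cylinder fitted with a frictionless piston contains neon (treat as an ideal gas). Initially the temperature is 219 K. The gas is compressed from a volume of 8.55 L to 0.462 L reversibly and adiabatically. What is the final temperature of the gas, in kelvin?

T₂ ≈ 1530 K

For a reversible adiabat TV^(γ−1) is constant, so T₂ = T₁ (V₁/V₂)^(γ−1).
For a monatomic ideal gas γ = 5/3, so γ−1 = 2/3.
T₂ = 219 × (8.55/0.462)^(2/3) = 1532 K.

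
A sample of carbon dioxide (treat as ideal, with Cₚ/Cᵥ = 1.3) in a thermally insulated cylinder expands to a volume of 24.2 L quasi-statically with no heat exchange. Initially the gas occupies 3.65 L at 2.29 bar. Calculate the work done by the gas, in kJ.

P₂ = P₁(V₁/V₂)^γ = 2.29×(3.65/24.2)^(1.3) = 0.1958 bar.
For a reversible adiabat, W_by_gas = (P₁V₁ − P₂V₂)/(γ−1).
W_by = (229000×0.00365 − 19580×0.0242) / (0.3) = 1207 J.

W ≈ 1.21 kJ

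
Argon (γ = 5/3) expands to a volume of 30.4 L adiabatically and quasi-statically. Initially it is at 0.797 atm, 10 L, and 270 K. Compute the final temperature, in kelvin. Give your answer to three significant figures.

T₂ ≈ 129 K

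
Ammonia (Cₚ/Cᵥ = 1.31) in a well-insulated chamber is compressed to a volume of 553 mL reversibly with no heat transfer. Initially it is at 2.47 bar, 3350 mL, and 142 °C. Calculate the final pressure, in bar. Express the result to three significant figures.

Since PV^γ is constant along a reversible adiabat, P₂ = P₁ (V₁/V₂)^γ.
P₂ = 2.47 × (3350/553)^(1.31) = 26.15 bar.

P₂ ≈ 26.2 bar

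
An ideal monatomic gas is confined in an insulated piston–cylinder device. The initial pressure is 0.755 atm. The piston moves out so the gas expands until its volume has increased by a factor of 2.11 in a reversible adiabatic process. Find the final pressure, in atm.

Adiabatic: P₁V₁^γ = P₂V₂^γ ⇒ P₂ = P₁ (V₁/V₂)^γ.
For a monatomic ideal gas γ = 5/3.
P₂ = 0.755 × (1/2.11)^(5/3) = 0.2175 atm.

P₂ ≈ 0.218 atm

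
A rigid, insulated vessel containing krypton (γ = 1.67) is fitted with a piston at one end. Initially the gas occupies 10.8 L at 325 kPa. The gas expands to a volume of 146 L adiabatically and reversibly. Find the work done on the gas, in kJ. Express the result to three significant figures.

P₂ = P₁(V₁/V₂)^γ = 325×(10.8/146)^(1.67) = 4.2 kPa.
For a reversible adiabat, W_by_gas = (P₁V₁ − P₂V₂)/(γ−1).
W_by = (325000×0.0108 − 4200×0.146) / (0.67) = 4324 J.
W_on_gas = −W_by = -4324 J.

W ≈ -4.32 kJ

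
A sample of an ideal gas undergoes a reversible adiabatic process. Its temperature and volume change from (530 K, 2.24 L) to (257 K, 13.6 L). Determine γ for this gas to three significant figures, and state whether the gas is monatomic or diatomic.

γ ≈ 1.40; diatomic

TV^(γ−1) = const ⇒ γ − 1 = ln(T₂/T₁) / ln(V₁/V₂).
γ = 1 + ln(257/530) / ln(2.24/13.6) = 1.401.
γ ≈ 1.40 is close to 7/5, so the gas is diatomic.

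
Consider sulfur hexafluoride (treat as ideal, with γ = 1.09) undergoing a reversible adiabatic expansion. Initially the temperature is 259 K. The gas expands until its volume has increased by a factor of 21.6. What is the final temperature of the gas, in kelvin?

For a reversible adiabat TV^(γ−1) is constant, so T₂ = T₁ (V₁/V₂)^(γ−1).
T₂ = 259 × (1/21.6)^(0.09) = 196.4 K.

T₂ ≈ 196 K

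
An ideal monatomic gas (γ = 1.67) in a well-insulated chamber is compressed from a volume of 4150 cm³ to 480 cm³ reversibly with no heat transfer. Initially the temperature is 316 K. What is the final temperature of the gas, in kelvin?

T₂ ≈ 1340 K

For a reversible adiabat TV^(γ−1) is constant, so T₂ = T₁ (V₁/V₂)^(γ−1).
T₂ = 316 × (4150/480)^(0.67) = 1341 K.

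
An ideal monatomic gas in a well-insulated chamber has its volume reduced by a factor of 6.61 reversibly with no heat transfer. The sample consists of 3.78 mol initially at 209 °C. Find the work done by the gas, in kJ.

For a reversible adiabat TV^(γ−1) is constant, so T₂ = T₁ (V₁/V₂)^(γ−1).
γ = 5/3 for a monatomic ideal gas, so γ−1 = 2/3.
T₁ = 209 °C = 482.1 K.
T₂ = 482.1 × 6.61^(2/3) = 1698 K.
Q = 0, so ΔU = W_on_gas = nCᵥΔT with Cᵥ = R/(γ−1) = 12.47 J/(mol·K).
ΔU = 3.78 × 12.47 × (1698 − 482.1) = 57320 J.
Work done by the gas = −ΔU = -57320 J.

W ≈ -57.3 kJ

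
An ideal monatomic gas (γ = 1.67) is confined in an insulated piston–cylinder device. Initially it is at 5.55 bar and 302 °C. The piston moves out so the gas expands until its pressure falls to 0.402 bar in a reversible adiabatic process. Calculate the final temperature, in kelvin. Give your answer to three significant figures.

T₂ ≈ 201 K

Along an adiabat T P^((1−γ)/γ) is constant, so T₂ = T₁ (P₂/P₁)^((γ−1)/γ).
T₁ = 302 °C = 575.1 K.
T₂ = 575.1 × (0.402/5.55)^(0.401) = 200.6 K.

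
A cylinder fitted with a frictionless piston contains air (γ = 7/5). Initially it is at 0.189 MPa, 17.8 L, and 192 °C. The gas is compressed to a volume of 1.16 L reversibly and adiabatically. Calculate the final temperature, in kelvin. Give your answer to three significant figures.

T₂ ≈ 1390 K

For a reversible adiabat TV^(γ−1) is constant, so T₂ = T₁ (V₁/V₂)^(γ−1).
T₁ = 192 °C = 465.1 K.
T₂ = 465.1 × (17.8/1.16)^(2/5) = 1387 K.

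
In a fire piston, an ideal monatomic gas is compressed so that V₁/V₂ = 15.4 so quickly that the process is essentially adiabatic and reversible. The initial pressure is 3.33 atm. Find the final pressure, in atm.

P₂ ≈ 317 atm

Adiabatic: P₁V₁^γ = P₂V₂^γ ⇒ P₂ = P₁ (V₁/V₂)^γ.
For a monatomic ideal gas γ = 5/3.
P₂ = 3.33 × 15.4^(5/3) = 317.4 atm.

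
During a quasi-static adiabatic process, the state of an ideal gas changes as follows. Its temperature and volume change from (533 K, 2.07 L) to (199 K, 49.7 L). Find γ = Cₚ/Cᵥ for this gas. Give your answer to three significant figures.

γ ≈ 1.31

TV^(γ−1) = const ⇒ γ − 1 = ln(T₂/T₁) / ln(V₁/V₂).
γ = 1 + ln(199/533) / ln(2.07/49.7) = 1.31.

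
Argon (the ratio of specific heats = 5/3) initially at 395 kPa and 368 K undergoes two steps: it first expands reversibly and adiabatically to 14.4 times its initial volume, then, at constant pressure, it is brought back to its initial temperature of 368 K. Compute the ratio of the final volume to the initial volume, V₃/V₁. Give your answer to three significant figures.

Adiabatic step: V₂/V₁ = 14.4; T₂ = T₁·(1/14.4)^(2/3) = 62.17 K.
Isobaric step: V₃/V₂ = T₃/T₂ = 368/62.17.
V₃/V₁ = (V₂/V₁)(V₃/V₂) = 14.4 × (368/62.17) = 85.23.

V₃/V₁ ≈ 85.2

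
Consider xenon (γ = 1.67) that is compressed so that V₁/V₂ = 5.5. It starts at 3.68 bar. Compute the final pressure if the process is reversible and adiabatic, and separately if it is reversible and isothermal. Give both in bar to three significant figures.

adiabatic: 63.4 bar; isothermal: 20.2 bar

Isothermal: P₂ = P₁(V₁/V₂) = 3.68×5.5 = 20.24 bar.
Adiabatic: P₂ = P₁(V₁/V₂)^γ = 3.68×5.5^(1.67) = 63.42 bar.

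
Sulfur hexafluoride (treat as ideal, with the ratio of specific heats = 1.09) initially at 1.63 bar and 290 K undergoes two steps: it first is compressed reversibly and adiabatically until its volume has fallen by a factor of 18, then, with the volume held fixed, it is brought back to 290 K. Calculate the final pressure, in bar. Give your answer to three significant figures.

Adiabatic step (PV^γ = const): P₂ = 1.63×18^(1.09) = 38.06 bar; T₂ = 290×18^(0.09) = 376.2 K.
Isochoric: P₃ = P₂(T₃/T₂) = 38.06 × (290/376.2) = 29.34 bar.

P₃ ≈ 29.3 bar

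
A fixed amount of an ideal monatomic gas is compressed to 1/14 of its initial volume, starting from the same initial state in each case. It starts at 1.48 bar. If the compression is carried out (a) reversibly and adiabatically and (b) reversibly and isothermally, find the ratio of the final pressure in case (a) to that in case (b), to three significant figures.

For a monatomic ideal gas γ = 5/3.
Isothermal: P_b = P₁(V₁/V₂) = 1.48×14.
Adiabatic: P_a = P₁(V₁/V₂)^γ = 1.48×14^(5/3).
P_a/P_b = (V₁/V₂)^(γ−1) = 14^(2/3) = 5.809.

P_adiabatic / P_isothermal ≈ 5.81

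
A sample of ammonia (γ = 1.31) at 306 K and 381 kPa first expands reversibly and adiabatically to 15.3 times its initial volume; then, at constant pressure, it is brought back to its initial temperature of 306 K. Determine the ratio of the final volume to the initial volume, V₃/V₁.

V₃/V₁ ≈ 35.6

Adiabatic step: V₂/V₁ = 15.3; T₂ = T₁·(1/15.3)^(0.31) = 131.4 K.
Isobaric step: V₃/V₂ = T₃/T₂ = 306/131.4.
V₃/V₁ = (V₂/V₁)(V₃/V₂) = 15.3 × (306/131.4) = 35.64.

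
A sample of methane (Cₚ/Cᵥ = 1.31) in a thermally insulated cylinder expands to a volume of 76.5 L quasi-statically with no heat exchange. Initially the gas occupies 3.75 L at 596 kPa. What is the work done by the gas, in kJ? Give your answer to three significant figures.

W ≈ 4.38 kJ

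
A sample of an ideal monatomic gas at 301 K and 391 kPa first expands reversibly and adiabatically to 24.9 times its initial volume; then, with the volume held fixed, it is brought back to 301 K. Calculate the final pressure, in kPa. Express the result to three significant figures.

P₃ ≈ 15.7 kPa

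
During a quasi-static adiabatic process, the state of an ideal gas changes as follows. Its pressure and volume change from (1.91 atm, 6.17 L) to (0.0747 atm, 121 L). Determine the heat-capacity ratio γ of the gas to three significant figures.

γ ≈ 1.09

PV^γ = const ⇒ γ = ln(P₂/P₁) / ln(V₁/V₂).
γ = ln(0.0747/1.91) / ln(6.17/121) = 1.089.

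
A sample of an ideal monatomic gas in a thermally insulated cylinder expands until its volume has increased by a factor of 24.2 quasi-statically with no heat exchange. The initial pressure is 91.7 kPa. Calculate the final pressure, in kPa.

P₂ ≈ 0.453 kPa

Since PV^γ is constant along a reversible adiabat, P₂ = P₁ (V₁/V₂)^γ.
For a monatomic ideal gas γ = 5/3.
P₂ = 91.7 × (1/24.2)^(5/3) = 0.4529 kPa.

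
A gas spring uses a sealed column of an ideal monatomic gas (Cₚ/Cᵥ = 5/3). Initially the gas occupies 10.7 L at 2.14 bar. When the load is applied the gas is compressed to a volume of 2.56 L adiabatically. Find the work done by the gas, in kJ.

P₂ = P₁(V₁/V₂)^γ = 2.14×(10.7/2.56)^(5/3) = 23.21 bar.
For a reversible adiabat, W_by_gas = (P₁V₁ − P₂V₂)/(γ−1).
W_by = (214000×0.0107 − 2.321×10^6×0.00256) / (2/3) = -5477 J.

W ≈ -5.48 kJ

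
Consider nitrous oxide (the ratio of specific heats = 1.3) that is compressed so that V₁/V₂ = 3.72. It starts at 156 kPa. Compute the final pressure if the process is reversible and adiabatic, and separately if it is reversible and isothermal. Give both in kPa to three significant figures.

adiabatic: 861 kPa; isothermal: 580 kPa

Isothermal: P₂ = P₁(V₁/V₂) = 156×3.72 = 580.3 kPa.
Adiabatic: P₂ = P₁(V₁/V₂)^γ = 156×3.72^(1.3) = 860.7 kPa.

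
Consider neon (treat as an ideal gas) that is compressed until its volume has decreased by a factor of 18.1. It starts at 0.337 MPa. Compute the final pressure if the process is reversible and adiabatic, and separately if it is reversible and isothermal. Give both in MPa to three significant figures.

adiabatic: 42.0 MPa; isothermal: 6.10 MPa

For a monatomic ideal gas γ = 5/3.
Isothermal: P₂ = P₁(V₁/V₂) = 0.337×18.1 = 6.1 MPa.
Adiabatic: P₂ = P₁(V₁/V₂)^γ = 0.337×18.1^(5/3) = 42.05 MPa.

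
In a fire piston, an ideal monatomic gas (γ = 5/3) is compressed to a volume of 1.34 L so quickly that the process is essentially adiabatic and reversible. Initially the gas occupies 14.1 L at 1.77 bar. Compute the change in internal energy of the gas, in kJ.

ΔU ≈ 14.2 kJ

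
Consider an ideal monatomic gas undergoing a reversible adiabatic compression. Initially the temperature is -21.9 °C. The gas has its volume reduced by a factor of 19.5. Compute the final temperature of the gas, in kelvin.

T₂ ≈ 1820 K

For a reversible adiabat TV^(γ−1) is constant, so T₂ = T₁ (V₁/V₂)^(γ−1).
For a monatomic ideal gas γ = 5/3, so γ−1 = 2/3.
T₁ = -21.9 °C = 251.2 K.
T₂ = 251.2 × 19.5^(2/3) = 1820 K.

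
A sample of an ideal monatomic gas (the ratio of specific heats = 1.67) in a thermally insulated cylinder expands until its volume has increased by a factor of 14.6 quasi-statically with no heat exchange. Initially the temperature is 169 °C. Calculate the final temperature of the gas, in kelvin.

T₂ ≈ 73.4 K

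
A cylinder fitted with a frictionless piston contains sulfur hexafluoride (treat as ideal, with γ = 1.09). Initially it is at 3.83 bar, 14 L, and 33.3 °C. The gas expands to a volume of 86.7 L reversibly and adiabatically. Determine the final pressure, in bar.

Since PV^γ is constant along a reversible adiabat, P₂ = P₁ (V₁/V₂)^γ.
P₂ = 3.83 × (14/86.7)^(1.09) = 0.5249 bar.

P₂ ≈ 0.525 bar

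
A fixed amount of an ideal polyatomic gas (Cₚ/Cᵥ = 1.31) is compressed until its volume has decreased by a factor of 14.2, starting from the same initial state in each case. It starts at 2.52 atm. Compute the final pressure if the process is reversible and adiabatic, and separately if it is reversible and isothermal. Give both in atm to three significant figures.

Isothermal: P₂ = P₁(V₁/V₂) = 2.52×14.2 = 35.78 atm.
Adiabatic: P₂ = P₁(V₁/V₂)^γ = 2.52×14.2^(1.31) = 81.45 atm.

adiabatic: 81.5 atm; isothermal: 35.8 atm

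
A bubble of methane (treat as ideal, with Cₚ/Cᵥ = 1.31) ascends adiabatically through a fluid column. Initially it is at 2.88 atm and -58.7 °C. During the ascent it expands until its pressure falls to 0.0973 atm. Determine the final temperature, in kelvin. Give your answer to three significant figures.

T₂ ≈ 96.2 K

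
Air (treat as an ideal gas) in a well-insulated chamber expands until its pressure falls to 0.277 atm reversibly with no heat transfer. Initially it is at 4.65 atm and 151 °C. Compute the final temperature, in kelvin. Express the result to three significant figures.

T₂ ≈ 189 K

Along an adiabat T P^((1−γ)/γ) is constant, so T₂ = T₁ (P₂/P₁)^((γ−1)/γ).
For a diatomic ideal gas γ = 7/5, so (γ−1)/γ = 2/7.
T₁ = 151 °C = 424.1 K.
T₂ = 424.1 × (0.277/4.65)^(2/7) = 189.5 K.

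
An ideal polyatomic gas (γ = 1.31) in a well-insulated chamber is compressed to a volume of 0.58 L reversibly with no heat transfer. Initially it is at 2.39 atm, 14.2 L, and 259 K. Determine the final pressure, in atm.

P₂ ≈ 158 atm

Since PV^γ is constant along a reversible adiabat, P₂ = P₁ (V₁/V₂)^γ.
P₂ = 2.39 × (14.2/0.58)^(1.31) = 157.7 atm.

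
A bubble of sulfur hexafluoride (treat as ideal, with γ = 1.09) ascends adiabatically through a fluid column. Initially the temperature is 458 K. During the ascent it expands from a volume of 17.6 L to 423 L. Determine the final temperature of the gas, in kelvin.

T₂ ≈ 344 K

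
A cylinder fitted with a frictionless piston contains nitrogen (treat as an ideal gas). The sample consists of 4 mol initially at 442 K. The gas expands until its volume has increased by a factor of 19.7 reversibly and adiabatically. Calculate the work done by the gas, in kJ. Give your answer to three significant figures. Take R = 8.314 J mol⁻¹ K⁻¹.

W ≈ 25.6 kJ

For a reversible adiabat TV^(γ−1) is constant, so T₂ = T₁ (V₁/V₂)^(γ−1).
γ = 7/5 for a diatomic ideal gas, so γ−1 = 2/5.
T₂ = 442 × (1/19.7)^(2/5) = 134.2 K.
Q = 0, so ΔU = W_on_gas = nCᵥΔT with Cᵥ = R/(γ−1) = 20.79 J/(mol·K).
ΔU = 4 × 20.79 × (134.2 − 442) = -25590 J.
Work done by the gas = −ΔU = 25590 J.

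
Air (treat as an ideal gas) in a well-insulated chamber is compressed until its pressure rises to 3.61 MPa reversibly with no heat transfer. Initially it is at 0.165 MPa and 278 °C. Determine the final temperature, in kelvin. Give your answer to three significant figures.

Along an adiabat T P^((1−γ)/γ) is constant, so T₂ = T₁ (P₂/P₁)^((γ−1)/γ).
For a diatomic ideal gas γ = 7/5, so (γ−1)/γ = 2/7.
T₁ = 278 °C = 551.1 K.
T₂ = 551.1 × (3.61/0.165)^(2/7) = 1331 K.

T₂ ≈ 1330 K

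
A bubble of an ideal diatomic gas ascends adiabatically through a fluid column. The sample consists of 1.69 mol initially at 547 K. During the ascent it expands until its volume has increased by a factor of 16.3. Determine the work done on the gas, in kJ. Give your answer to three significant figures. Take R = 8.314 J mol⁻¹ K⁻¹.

W ≈ -12.9 kJ

Adiabatic: T₁V₁^(γ−1) = T₂V₂^(γ−1) ⇒ T₂ = T₁ (V₁/V₂)^(γ−1).
γ = 7/5 for a diatomic ideal gas, so γ−1 = 2/5.
T₂ = 547 × (1/16.3)^(2/5) = 179.1 K.
Q = 0, so ΔU = W_on_gas = nCᵥΔT with Cᵥ = R/(γ−1) = 20.79 J/(mol·K).
ΔU = 1.69 × 20.79 × (179.1 − 547) = -12920 J.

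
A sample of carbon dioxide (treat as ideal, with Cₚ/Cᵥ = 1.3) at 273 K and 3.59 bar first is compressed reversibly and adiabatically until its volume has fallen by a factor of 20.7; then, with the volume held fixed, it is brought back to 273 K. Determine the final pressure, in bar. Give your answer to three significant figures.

P₃ ≈ 74.3 bar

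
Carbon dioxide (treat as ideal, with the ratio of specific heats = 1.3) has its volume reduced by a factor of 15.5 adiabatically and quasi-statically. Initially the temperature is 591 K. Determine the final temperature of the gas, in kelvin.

T₂ ≈ 1340 K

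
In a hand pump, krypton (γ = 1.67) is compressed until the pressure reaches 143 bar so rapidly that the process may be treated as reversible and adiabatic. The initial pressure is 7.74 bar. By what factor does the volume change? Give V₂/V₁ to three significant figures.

From PV^γ = const, V₂/V₁ = (P₁/P₂)^(1/γ).
V₂/V₁ = (7.74/143)^(0.599) = 0.1744.

V₂/V₁ ≈ 0.174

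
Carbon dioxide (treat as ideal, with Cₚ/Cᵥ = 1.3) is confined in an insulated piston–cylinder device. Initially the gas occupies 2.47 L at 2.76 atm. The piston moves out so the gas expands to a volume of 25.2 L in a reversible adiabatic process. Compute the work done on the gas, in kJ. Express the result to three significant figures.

W ≈ -1.16 kJ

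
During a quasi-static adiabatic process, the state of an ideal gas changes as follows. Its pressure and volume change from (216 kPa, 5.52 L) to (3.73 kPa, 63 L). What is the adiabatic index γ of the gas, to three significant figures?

PV^γ = const ⇒ γ = ln(P₂/P₁) / ln(V₁/V₂).
γ = ln(3.73/216) / ln(5.52/63) = 1.667.

γ ≈ 1.67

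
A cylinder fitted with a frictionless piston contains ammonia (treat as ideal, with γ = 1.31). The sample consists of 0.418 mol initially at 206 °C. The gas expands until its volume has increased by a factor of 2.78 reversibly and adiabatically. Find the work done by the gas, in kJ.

Adiabatic: T₁V₁^(γ−1) = T₂V₂^(γ−1) ⇒ T₂ = T₁ (V₁/V₂)^(γ−1).
T₁ = 206 °C = 479.1 K.
T₂ = 479.1 × (1/2.78)^(0.31) = 349 K.
Q = 0, so ΔU = W_on_gas = nCᵥΔT with Cᵥ = R/(γ−1) = 26.82 J/(mol·K).
ΔU = 0.418 × 26.82 × (349 − 479.1) = -1459 J.
Work done by the gas = −ΔU = 1459 J.

W ≈ 1.46 kJ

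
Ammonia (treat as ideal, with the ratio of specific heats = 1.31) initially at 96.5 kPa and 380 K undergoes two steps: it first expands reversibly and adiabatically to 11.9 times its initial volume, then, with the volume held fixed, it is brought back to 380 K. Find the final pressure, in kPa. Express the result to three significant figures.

P₃ ≈ 8.11 kPa

Adiabatic step (PV^γ = const): P₂ = 96.5×(1/11.9)^(1.31) = 3.763 kPa; T₂ = 380×(1/11.9)^(0.31) = 176.3 K.
Isochoric: P₃ = P₂(T₃/T₂) = 3.763 × (380/176.3) = 8.109 kPa.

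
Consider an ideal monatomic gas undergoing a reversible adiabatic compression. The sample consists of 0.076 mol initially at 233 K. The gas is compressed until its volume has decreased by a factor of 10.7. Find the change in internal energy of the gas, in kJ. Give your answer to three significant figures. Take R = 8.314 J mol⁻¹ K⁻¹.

ΔU ≈ 0.851 kJ

Adiabatic: T₁V₁^(γ−1) = T₂V₂^(γ−1) ⇒ T₂ = T₁ (V₁/V₂)^(γ−1).
γ = 5/3 for a monatomic ideal gas, so γ−1 = 2/3.
T₂ = 233 × 10.7^(2/3) = 1131 K.
Q = 0, so ΔU = W_on_gas = nCᵥΔT with Cᵥ = R/(γ−1) = 12.47 J/(mol·K).
ΔU = 0.076 × 12.47 × (1131 − 233) = 851.5 J.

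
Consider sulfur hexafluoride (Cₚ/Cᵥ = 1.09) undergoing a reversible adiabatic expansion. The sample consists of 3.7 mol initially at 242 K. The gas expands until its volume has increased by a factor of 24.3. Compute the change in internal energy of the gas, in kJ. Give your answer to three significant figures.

ΔU ≈ -20.6 kJ

For a reversible adiabat TV^(γ−1) is constant, so T₂ = T₁ (V₁/V₂)^(γ−1).
T₂ = 242 × (1/24.3)^(0.09) = 181.6 K.
Q = 0, so ΔU = W_on_gas = nCᵥΔT with Cᵥ = R/(γ−1) = 92.38 J/(mol·K).
ΔU = 3.7 × 92.38 × (181.6 − 242) = -20650 J.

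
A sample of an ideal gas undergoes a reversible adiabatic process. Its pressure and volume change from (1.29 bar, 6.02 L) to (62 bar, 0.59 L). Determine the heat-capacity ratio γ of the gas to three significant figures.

PV^γ = const ⇒ γ = ln(P₂/P₁) / ln(V₁/V₂).
γ = ln(62/1.29) / ln(6.02/0.59) = 1.667.

γ ≈ 1.67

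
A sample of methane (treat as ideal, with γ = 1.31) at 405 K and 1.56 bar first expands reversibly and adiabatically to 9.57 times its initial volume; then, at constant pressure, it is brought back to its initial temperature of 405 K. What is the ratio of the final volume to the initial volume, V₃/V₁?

Adiabatic step: V₂/V₁ = 9.57; T₂ = T₁·(1/9.57)^(0.31) = 201.1 K.
Isobaric step: V₃/V₂ = T₃/T₂ = 405/201.1.
V₃/V₁ = (V₂/V₁)(V₃/V₂) = 9.57 × (405/201.1) = 19.28.

V₃/V₁ ≈ 19.3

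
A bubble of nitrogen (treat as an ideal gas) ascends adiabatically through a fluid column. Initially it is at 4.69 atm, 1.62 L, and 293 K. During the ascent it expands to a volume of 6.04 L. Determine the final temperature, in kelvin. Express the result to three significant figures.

T₂ ≈ 173 K

For a reversible adiabat TV^(γ−1) is constant, so T₂ = T₁ (V₁/V₂)^(γ−1).
γ = 7/5 for a diatomic ideal gas.
T₂ = 293 × (1.62/6.04)^(2/5) = 173.1 K.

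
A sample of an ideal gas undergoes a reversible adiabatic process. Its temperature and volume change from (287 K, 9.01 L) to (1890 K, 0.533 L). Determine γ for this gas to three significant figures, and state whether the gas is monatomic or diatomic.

γ ≈ 1.67; monatomic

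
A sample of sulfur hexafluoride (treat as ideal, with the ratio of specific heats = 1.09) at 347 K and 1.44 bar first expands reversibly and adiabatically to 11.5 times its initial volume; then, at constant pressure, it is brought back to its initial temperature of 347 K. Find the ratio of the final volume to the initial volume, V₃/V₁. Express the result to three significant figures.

Adiabatic step: V₂/V₁ = 11.5; T₂ = T₁·(1/11.5)^(0.09) = 278.5 K.
Isobaric step: V₃/V₂ = T₃/T₂ = 347/278.5.
V₃/V₁ = (V₂/V₁)(V₃/V₂) = 11.5 × (347/278.5) = 14.33.

V₃/V₁ ≈ 14.3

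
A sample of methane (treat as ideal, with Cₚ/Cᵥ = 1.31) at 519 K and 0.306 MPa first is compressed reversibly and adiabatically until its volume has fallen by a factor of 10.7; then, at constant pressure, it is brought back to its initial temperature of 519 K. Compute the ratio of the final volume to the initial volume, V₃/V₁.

Adiabatic step: V₂/V₁ = 0.09346; T₂ = T₁·10.7^(0.31) = 1082 K.
Isobaric step: V₃/V₂ = T₃/T₂ = 519/1082.
V₃/V₁ = (V₂/V₁)(V₃/V₂) = 0.09346 × (519/1082) = 0.04482.

V₃/V₁ ≈ 0.0448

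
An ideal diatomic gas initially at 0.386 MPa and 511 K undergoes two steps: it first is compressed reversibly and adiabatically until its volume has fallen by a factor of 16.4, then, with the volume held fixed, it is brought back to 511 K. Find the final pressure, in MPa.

P₃ ≈ 6.33 MPa

For a diatomic ideal gas γ = 7/5.
Adiabatic step (PV^γ = const): P₂ = 0.386×16.4^(7/5) = 19.38 MPa; T₂ = 511×16.4^(2/5) = 1564 K.
Isochoric: P₃ = P₂(T₃/T₂) = 19.38 × (511/1564) = 6.33 MPa.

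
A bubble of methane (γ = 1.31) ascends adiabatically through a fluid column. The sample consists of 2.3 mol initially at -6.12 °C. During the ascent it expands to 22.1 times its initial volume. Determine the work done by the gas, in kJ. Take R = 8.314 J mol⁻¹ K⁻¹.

Adiabatic: T₁V₁^(γ−1) = T₂V₂^(γ−1) ⇒ T₂ = T₁ (V₁/V₂)^(γ−1).
T₁ = -6.12 °C = 267 K.
T₂ = 267 × (1/22.1)^(0.31) = 102.3 K.
Q = 0, so ΔU = W_on_gas = nCᵥΔT with Cᵥ = R/(γ−1) = 26.82 J/(mol·K).
ΔU = 2.3 × 26.82 × (102.3 − 267) = -10160 J.
Work done by the gas = −ΔU = 10160 J.

W ≈ 10.2 kJ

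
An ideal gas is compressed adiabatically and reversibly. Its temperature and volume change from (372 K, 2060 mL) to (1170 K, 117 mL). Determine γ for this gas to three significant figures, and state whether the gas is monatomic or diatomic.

γ ≈ 1.40; diatomic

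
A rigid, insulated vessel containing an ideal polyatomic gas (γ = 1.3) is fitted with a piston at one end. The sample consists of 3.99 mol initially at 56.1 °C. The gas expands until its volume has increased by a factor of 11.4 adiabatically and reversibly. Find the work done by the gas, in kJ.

For a reversible adiabat TV^(γ−1) is constant, so T₂ = T₁ (V₁/V₂)^(γ−1).
T₁ = 56.1 °C = 329.2 K.
T₂ = 329.2 × (1/11.4)^(0.3) = 158.7 K.
Q = 0, so ΔU = W_on_gas = nCᵥΔT with Cᵥ = R/(γ−1) = 27.71 J/(mol·K).
ΔU = 3.99 × 27.71 × (158.7 − 329.2) = -18860 J.
Work done by the gas = −ΔU = 18860 J.

W ≈ 18.9 kJ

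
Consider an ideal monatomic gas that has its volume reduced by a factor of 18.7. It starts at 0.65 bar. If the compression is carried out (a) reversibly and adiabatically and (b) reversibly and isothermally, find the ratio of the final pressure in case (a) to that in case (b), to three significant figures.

P_adiabatic / P_isothermal ≈ 7.05

For a monatomic ideal gas γ = 5/3.
Isothermal: P_b = P₁(V₁/V₂) = 0.65×18.7.
Adiabatic: P_a = P₁(V₁/V₂)^γ = 0.65×18.7^(5/3).
P_a/P_b = (V₁/V₂)^(γ−1) = 18.7^(2/3) = 7.045.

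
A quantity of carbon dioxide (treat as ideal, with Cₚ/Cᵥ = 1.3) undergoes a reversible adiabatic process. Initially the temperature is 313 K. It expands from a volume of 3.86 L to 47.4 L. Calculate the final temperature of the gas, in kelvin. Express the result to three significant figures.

Adiabatic: T₁V₁^(γ−1) = T₂V₂^(γ−1) ⇒ T₂ = T₁ (V₁/V₂)^(γ−1).
T₂ = 313 × (3.86/47.4)^(0.3) = 147.5 K.

T₂ ≈ 147 K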